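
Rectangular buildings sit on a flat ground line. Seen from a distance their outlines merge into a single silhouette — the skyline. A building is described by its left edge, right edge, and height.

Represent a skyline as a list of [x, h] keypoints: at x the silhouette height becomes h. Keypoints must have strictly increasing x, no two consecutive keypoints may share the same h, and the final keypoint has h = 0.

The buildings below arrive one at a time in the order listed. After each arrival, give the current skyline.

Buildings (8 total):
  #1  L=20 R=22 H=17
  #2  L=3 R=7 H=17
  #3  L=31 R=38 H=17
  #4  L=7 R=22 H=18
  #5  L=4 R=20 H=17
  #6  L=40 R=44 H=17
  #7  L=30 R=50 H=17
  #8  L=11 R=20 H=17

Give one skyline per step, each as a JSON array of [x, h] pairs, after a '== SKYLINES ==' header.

== SKYLINES ==
[[20,17],[22,0]]
[[3,17],[7,0],[20,17],[22,0]]
[[3,17],[7,0],[20,17],[22,0],[31,17],[38,0]]
[[3,17],[7,18],[22,0],[31,17],[38,0]]
[[3,17],[7,18],[22,0],[31,17],[38,0]]
[[3,17],[7,18],[22,0],[31,17],[38,0],[40,17],[44,0]]
[[3,17],[7,18],[22,0],[30,17],[50,0]]
[[3,17],[7,18],[22,0],[30,17],[50,0]]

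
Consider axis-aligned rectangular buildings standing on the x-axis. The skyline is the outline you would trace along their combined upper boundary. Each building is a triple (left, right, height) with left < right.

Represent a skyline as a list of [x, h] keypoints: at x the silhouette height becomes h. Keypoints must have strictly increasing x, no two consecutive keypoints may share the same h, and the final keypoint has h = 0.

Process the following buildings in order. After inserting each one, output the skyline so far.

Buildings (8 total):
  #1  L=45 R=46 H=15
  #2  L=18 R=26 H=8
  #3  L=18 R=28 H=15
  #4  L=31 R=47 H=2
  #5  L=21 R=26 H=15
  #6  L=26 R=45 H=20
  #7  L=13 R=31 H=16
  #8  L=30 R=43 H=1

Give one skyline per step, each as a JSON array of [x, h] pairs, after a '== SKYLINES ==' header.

== SKYLINES ==
[[45,15],[46,0]]
[[18,8],[26,0],[45,15],[46,0]]
[[18,15],[28,0],[45,15],[46,0]]
[[18,15],[28,0],[31,2],[45,15],[46,2],[47,0]]
[[18,15],[28,0],[31,2],[45,15],[46,2],[47,0]]
[[18,15],[26,20],[45,15],[46,2],[47,0]]
[[13,16],[26,20],[45,15],[46,2],[47,0]]
[[13,16],[26,20],[45,15],[46,2],[47,0]]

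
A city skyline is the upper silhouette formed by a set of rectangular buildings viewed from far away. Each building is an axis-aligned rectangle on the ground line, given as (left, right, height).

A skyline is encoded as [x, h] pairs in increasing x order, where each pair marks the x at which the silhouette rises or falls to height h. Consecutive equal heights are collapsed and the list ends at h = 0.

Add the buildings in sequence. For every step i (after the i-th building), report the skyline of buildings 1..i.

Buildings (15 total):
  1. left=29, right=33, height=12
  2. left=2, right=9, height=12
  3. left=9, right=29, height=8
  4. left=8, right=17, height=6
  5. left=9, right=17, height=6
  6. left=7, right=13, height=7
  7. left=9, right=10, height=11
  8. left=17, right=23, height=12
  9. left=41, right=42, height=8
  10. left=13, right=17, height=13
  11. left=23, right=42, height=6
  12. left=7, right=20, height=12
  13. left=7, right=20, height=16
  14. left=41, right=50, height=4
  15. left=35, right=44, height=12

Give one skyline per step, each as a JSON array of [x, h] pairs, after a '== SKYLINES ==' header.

== SKYLINES ==
[[29,12],[33,0]]
[[2,12],[9,0],[29,12],[33,0]]
[[2,12],[9,8],[29,12],[33,0]]
[[2,12],[9,8],[29,12],[33,0]]
[[2,12],[9,8],[29,12],[33,0]]
[[2,12],[9,8],[29,12],[33,0]]
[[2,12],[9,11],[10,8],[29,12],[33,0]]
[[2,12],[9,11],[10,8],[17,12],[23,8],[29,12],[33,0]]
[[2,12],[9,11],[10,8],[17,12],[23,8],[29,12],[33,0],[41,8],[42,0]]
[[2,12],[9,11],[10,8],[13,13],[17,12],[23,8],[29,12],[33,0],[41,8],[42,0]]
[[2,12],[9,11],[10,8],[13,13],[17,12],[23,8],[29,12],[33,6],[41,8],[42,0]]
[[2,12],[13,13],[17,12],[23,8],[29,12],[33,6],[41,8],[42,0]]
[[2,12],[7,16],[20,12],[23,8],[29,12],[33,6],[41,8],[42,0]]
[[2,12],[7,16],[20,12],[23,8],[29,12],[33,6],[41,8],[42,4],[50,0]]
[[2,12],[7,16],[20,12],[23,8],[29,12],[33,6],[35,12],[44,4],[50,0]]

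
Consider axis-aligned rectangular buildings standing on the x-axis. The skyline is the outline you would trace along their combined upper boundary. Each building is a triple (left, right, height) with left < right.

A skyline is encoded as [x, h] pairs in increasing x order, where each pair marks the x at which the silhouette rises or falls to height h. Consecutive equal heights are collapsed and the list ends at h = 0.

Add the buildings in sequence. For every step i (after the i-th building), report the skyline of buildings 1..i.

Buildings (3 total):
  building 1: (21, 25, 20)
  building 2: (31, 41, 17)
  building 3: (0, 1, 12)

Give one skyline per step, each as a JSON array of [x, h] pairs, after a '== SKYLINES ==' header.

== SKYLINES ==
[[21,20],[25,0]]
[[21,20],[25,0],[31,17],[41,0]]
[[0,12],[1,0],[21,20],[25,0],[31,17],[41,0]]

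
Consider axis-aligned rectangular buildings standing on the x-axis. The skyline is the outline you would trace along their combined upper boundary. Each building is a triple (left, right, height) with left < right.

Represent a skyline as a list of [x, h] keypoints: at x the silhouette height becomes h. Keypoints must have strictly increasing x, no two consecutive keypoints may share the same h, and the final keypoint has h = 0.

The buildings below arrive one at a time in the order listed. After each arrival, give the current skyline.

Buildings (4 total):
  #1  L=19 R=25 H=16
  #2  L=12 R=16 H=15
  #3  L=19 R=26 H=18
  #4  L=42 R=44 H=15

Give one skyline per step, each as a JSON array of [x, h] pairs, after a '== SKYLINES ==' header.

== SKYLINES ==
[[19,16],[25,0]]
[[12,15],[16,0],[19,16],[25,0]]
[[12,15],[16,0],[19,18],[26,0]]
[[12,15],[16,0],[19,18],[26,0],[42,15],[44,0]]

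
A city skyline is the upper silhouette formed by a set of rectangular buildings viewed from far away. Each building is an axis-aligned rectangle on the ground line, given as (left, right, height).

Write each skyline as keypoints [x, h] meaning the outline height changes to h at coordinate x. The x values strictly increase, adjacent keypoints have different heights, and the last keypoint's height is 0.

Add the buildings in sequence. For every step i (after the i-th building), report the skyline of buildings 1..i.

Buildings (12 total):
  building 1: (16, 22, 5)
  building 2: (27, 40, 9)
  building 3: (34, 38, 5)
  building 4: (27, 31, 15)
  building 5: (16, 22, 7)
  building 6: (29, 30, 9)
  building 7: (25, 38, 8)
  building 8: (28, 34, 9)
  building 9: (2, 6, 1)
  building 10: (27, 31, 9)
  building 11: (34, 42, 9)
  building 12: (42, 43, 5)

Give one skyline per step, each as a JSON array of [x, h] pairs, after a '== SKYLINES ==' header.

== SKYLINES ==
[[16,5],[22,0]]
[[16,5],[22,0],[27,9],[40,0]]
[[16,5],[22,0],[27,9],[40,0]]
[[16,5],[22,0],[27,15],[31,9],[40,0]]
[[16,7],[22,0],[27,15],[31,9],[40,0]]
[[16,7],[22,0],[27,15],[31,9],[40,0]]
[[16,7],[22,0],[25,8],[27,15],[31,9],[40,0]]
[[16,7],[22,0],[25,8],[27,15],[31,9],[40,0]]
[[2,1],[6,0],[16,7],[22,0],[25,8],[27,15],[31,9],[40,0]]
[[2,1],[6,0],[16,7],[22,0],[25,8],[27,15],[31,9],[40,0]]
[[2,1],[6,0],[16,7],[22,0],[25,8],[27,15],[31,9],[42,0]]
[[2,1],[6,0],[16,7],[22,0],[25,8],[27,15],[31,9],[42,5],[43,0]]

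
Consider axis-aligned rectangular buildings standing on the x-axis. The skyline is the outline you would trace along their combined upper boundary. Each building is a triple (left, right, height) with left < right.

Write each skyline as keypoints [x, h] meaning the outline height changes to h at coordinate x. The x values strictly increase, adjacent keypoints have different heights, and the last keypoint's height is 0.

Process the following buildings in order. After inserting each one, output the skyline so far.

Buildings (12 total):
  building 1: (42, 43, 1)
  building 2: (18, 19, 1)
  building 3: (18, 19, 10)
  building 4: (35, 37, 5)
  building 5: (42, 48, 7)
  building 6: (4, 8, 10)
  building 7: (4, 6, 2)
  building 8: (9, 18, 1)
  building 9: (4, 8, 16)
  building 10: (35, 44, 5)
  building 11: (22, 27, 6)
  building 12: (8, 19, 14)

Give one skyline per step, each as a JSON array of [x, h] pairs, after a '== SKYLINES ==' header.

== SKYLINES ==
[[42,1],[43,0]]
[[18,1],[19,0],[42,1],[43,0]]
[[18,10],[19,0],[42,1],[43,0]]
[[18,10],[19,0],[35,5],[37,0],[42,1],[43,0]]
[[18,10],[19,0],[35,5],[37,0],[42,7],[48,0]]
[[4,10],[8,0],[18,10],[19,0],[35,5],[37,0],[42,7],[48,0]]
[[4,10],[8,0],[18,10],[19,0],[35,5],[37,0],[42,7],[48,0]]
[[4,10],[8,0],[9,1],[18,10],[19,0],[35,5],[37,0],[42,7],[48,0]]
[[4,16],[8,0],[9,1],[18,10],[19,0],[35,5],[37,0],[42,7],[48,0]]
[[4,16],[8,0],[9,1],[18,10],[19,0],[35,5],[42,7],[48,0]]
[[4,16],[8,0],[9,1],[18,10],[19,0],[22,6],[27,0],[35,5],[42,7],[48,0]]
[[4,16],[8,14],[19,0],[22,6],[27,0],[35,5],[42,7],[48,0]]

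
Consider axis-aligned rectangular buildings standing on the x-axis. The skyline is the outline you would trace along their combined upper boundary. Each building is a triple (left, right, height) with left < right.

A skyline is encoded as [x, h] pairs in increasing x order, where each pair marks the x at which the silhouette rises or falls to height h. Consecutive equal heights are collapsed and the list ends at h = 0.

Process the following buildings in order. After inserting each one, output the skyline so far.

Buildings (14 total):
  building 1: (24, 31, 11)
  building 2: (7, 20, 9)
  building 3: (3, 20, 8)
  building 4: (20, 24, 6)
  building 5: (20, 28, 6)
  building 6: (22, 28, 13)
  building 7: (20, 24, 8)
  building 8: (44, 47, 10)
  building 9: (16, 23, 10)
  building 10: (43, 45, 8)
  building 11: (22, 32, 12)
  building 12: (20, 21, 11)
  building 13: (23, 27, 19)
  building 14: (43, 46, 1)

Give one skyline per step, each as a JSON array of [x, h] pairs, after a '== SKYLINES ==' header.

== SKYLINES ==
[[24,11],[31,0]]
[[7,9],[20,0],[24,11],[31,0]]
[[3,8],[7,9],[20,0],[24,11],[31,0]]
[[3,8],[7,9],[20,6],[24,11],[31,0]]
[[3,8],[7,9],[20,6],[24,11],[31,0]]
[[3,8],[7,9],[20,6],[22,13],[28,11],[31,0]]
[[3,8],[7,9],[20,8],[22,13],[28,11],[31,0]]
[[3,8],[7,9],[20,8],[22,13],[28,11],[31,0],[44,10],[47,0]]
[[3,8],[7,9],[16,10],[22,13],[28,11],[31,0],[44,10],[47,0]]
[[3,8],[7,9],[16,10],[22,13],[28,11],[31,0],[43,8],[44,10],[47,0]]
[[3,8],[7,9],[16,10],[22,13],[28,12],[32,0],[43,8],[44,10],[47,0]]
[[3,8],[7,9],[16,10],[20,11],[21,10],[22,13],[28,12],[32,0],[43,8],[44,10],[47,0]]
[[3,8],[7,9],[16,10],[20,11],[21,10],[22,13],[23,19],[27,13],[28,12],[32,0],[43,8],[44,10],[47,0]]
[[3,8],[7,9],[16,10],[20,11],[21,10],[22,13],[23,19],[27,13],[28,12],[32,0],[43,8],[44,10],[47,0]]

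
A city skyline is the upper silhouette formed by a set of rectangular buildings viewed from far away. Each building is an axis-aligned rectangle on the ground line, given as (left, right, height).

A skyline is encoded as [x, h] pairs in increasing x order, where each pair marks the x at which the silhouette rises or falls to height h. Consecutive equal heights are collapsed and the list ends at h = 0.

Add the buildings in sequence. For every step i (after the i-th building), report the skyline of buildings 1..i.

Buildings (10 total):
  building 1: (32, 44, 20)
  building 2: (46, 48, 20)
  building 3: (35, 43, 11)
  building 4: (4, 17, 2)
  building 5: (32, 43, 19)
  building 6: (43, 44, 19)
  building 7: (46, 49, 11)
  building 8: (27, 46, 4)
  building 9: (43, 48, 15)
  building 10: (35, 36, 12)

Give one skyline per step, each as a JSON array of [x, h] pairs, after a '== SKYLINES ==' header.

== SKYLINES ==
[[32,20],[44,0]]
[[32,20],[44,0],[46,20],[48,0]]
[[32,20],[44,0],[46,20],[48,0]]
[[4,2],[17,0],[32,20],[44,0],[46,20],[48,0]]
[[4,2],[17,0],[32,20],[44,0],[46,20],[48,0]]
[[4,2],[17,0],[32,20],[44,0],[46,20],[48,0]]
[[4,2],[17,0],[32,20],[44,0],[46,20],[48,11],[49,0]]
[[4,2],[17,0],[27,4],[32,20],[44,4],[46,20],[48,11],[49,0]]
[[4,2],[17,0],[27,4],[32,20],[44,15],[46,20],[48,11],[49,0]]
[[4,2],[17,0],[27,4],[32,20],[44,15],[46,20],[48,11],[49,0]]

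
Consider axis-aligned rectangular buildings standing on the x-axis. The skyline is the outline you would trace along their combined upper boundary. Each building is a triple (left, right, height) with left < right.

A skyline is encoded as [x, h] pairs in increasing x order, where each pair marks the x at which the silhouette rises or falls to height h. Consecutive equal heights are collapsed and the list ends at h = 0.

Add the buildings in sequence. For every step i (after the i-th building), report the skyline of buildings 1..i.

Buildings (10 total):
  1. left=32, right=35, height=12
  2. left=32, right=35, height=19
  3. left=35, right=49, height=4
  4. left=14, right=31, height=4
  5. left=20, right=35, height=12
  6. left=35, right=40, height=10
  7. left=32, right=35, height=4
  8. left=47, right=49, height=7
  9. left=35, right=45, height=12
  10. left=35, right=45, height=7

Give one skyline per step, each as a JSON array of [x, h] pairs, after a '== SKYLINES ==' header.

== SKYLINES ==
[[32,12],[35,0]]
[[32,19],[35,0]]
[[32,19],[35,4],[49,0]]
[[14,4],[31,0],[32,19],[35,4],[49,0]]
[[14,4],[20,12],[32,19],[35,4],[49,0]]
[[14,4],[20,12],[32,19],[35,10],[40,4],[49,0]]
[[14,4],[20,12],[32,19],[35,10],[40,4],[49,0]]
[[14,4],[20,12],[32,19],[35,10],[40,4],[47,7],[49,0]]
[[14,4],[20,12],[32,19],[35,12],[45,4],[47,7],[49,0]]
[[14,4],[20,12],[32,19],[35,12],[45,4],[47,7],[49,0]]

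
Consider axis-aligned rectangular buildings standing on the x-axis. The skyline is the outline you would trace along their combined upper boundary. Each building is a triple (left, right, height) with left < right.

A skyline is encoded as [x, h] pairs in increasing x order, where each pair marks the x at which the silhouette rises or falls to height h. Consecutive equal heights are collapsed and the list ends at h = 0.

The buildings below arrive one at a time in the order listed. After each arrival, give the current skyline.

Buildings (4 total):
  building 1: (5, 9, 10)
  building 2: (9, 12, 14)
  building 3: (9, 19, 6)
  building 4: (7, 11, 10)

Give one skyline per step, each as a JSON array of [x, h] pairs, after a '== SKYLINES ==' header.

== SKYLINES ==
[[5,10],[9,0]]
[[5,10],[9,14],[12,0]]
[[5,10],[9,14],[12,6],[19,0]]
[[5,10],[9,14],[12,6],[19,0]]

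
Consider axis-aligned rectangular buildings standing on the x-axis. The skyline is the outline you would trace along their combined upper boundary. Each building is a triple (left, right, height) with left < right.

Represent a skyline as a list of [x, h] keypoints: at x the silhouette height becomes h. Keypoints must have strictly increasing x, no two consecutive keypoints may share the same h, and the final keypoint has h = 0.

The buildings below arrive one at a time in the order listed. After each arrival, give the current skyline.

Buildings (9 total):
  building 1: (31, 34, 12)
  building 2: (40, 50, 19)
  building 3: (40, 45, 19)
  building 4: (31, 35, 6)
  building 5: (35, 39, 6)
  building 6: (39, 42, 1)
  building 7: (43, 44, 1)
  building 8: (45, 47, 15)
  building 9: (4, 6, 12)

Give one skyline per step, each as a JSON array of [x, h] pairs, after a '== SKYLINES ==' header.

== SKYLINES ==
[[31,12],[34,0]]
[[31,12],[34,0],[40,19],[50,0]]
[[31,12],[34,0],[40,19],[50,0]]
[[31,12],[34,6],[35,0],[40,19],[50,0]]
[[31,12],[34,6],[39,0],[40,19],[50,0]]
[[31,12],[34,6],[39,1],[40,19],[50,0]]
[[31,12],[34,6],[39,1],[40,19],[50,0]]
[[31,12],[34,6],[39,1],[40,19],[50,0]]
[[4,12],[6,0],[31,12],[34,6],[39,1],[40,19],[50,0]]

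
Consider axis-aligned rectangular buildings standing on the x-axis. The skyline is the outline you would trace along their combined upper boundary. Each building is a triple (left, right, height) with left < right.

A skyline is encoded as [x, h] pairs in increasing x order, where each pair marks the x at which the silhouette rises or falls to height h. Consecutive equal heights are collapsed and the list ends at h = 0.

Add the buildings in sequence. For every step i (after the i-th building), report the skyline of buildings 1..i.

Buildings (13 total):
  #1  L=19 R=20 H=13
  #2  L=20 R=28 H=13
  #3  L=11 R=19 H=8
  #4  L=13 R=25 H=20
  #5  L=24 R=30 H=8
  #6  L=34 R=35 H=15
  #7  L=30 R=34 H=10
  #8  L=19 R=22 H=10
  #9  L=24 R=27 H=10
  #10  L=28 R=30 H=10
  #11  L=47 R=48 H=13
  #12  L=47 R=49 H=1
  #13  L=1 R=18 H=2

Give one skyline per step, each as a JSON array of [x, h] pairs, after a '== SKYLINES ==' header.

== SKYLINES ==
[[19,13],[20,0]]
[[19,13],[28,0]]
[[11,8],[19,13],[28,0]]
[[11,8],[13,20],[25,13],[28,0]]
[[11,8],[13,20],[25,13],[28,8],[30,0]]
[[11,8],[13,20],[25,13],[28,8],[30,0],[34,15],[35,0]]
[[11,8],[13,20],[25,13],[28,8],[30,10],[34,15],[35,0]]
[[11,8],[13,20],[25,13],[28,8],[30,10],[34,15],[35,0]]
[[11,8],[13,20],[25,13],[28,8],[30,10],[34,15],[35,0]]
[[11,8],[13,20],[25,13],[28,10],[34,15],[35,0]]
[[11,8],[13,20],[25,13],[28,10],[34,15],[35,0],[47,13],[48,0]]
[[11,8],[13,20],[25,13],[28,10],[34,15],[35,0],[47,13],[48,1],[49,0]]
[[1,2],[11,8],[13,20],[25,13],[28,10],[34,15],[35,0],[47,13],[48,1],[49,0]]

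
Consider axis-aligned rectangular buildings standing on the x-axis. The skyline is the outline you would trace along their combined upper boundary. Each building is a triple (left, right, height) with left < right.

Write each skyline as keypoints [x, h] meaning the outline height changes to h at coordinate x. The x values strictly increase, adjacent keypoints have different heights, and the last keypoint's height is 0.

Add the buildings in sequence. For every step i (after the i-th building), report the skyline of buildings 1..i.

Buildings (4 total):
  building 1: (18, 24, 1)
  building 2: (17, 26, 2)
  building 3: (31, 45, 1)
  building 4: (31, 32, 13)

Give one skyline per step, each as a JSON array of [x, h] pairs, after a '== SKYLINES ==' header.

== SKYLINES ==
[[18,1],[24,0]]
[[17,2],[26,0]]
[[17,2],[26,0],[31,1],[45,0]]
[[17,2],[26,0],[31,13],[32,1],[45,0]]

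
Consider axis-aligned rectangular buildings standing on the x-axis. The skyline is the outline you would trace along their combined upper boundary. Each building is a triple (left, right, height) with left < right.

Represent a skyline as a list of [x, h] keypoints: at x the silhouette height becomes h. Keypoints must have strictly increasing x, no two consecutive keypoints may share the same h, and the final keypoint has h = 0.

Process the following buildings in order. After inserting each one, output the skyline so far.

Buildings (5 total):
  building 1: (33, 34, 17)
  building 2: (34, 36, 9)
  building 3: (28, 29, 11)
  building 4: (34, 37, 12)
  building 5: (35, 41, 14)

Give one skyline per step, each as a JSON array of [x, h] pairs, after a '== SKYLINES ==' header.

== SKYLINES ==
[[33,17],[34,0]]
[[33,17],[34,9],[36,0]]
[[28,11],[29,0],[33,17],[34,9],[36,0]]
[[28,11],[29,0],[33,17],[34,12],[37,0]]
[[28,11],[29,0],[33,17],[34,12],[35,14],[41,0]]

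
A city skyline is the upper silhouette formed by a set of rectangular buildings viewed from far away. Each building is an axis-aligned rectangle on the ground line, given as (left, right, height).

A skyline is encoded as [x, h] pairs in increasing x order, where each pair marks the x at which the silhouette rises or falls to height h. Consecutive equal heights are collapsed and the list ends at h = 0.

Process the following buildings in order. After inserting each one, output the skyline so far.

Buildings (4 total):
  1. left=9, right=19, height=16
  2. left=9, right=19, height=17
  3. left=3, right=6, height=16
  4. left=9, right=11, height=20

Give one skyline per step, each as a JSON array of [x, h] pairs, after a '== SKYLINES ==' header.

== SKYLINES ==
[[9,16],[19,0]]
[[9,17],[19,0]]
[[3,16],[6,0],[9,17],[19,0]]
[[3,16],[6,0],[9,20],[11,17],[19,0]]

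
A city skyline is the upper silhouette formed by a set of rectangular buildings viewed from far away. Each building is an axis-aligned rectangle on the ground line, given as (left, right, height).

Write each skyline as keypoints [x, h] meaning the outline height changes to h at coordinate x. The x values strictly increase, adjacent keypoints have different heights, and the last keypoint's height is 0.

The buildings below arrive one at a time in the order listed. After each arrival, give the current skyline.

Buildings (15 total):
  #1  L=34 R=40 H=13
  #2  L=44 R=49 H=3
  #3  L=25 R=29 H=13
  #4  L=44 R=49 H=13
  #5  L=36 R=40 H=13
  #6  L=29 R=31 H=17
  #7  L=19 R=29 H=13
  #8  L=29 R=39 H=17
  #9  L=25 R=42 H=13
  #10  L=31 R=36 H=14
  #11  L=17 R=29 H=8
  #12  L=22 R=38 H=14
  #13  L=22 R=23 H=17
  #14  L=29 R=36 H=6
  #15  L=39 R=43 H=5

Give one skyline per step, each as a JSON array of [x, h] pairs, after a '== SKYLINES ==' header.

== SKYLINES ==
[[34,13],[40,0]]
[[34,13],[40,0],[44,3],[49,0]]
[[25,13],[29,0],[34,13],[40,0],[44,3],[49,0]]
[[25,13],[29,0],[34,13],[40,0],[44,13],[49,0]]
[[25,13],[29,0],[34,13],[40,0],[44,13],[49,0]]
[[25,13],[29,17],[31,0],[34,13],[40,0],[44,13],[49,0]]
[[19,13],[29,17],[31,0],[34,13],[40,0],[44,13],[49,0]]
[[19,13],[29,17],[39,13],[40,0],[44,13],[49,0]]
[[19,13],[29,17],[39,13],[42,0],[44,13],[49,0]]
[[19,13],[29,17],[39,13],[42,0],[44,13],[49,0]]
[[17,8],[19,13],[29,17],[39,13],[42,0],[44,13],[49,0]]
[[17,8],[19,13],[22,14],[29,17],[39,13],[42,0],[44,13],[49,0]]
[[17,8],[19,13],[22,17],[23,14],[29,17],[39,13],[42,0],[44,13],[49,0]]
[[17,8],[19,13],[22,17],[23,14],[29,17],[39,13],[42,0],[44,13],[49,0]]
[[17,8],[19,13],[22,17],[23,14],[29,17],[39,13],[42,5],[43,0],[44,13],[49,0]]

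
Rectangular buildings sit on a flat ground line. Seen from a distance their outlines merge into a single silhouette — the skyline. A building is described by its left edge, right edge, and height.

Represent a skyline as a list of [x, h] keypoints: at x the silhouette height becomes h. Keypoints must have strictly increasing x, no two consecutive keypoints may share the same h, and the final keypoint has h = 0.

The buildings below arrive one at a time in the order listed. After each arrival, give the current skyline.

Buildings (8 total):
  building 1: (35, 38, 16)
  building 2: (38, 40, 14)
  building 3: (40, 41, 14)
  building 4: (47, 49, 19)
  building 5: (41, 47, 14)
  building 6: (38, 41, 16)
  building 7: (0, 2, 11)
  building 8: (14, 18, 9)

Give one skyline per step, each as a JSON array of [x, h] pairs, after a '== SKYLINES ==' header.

== SKYLINES ==
[[35,16],[38,0]]
[[35,16],[38,14],[40,0]]
[[35,16],[38,14],[41,0]]
[[35,16],[38,14],[41,0],[47,19],[49,0]]
[[35,16],[38,14],[47,19],[49,0]]
[[35,16],[41,14],[47,19],[49,0]]
[[0,11],[2,0],[35,16],[41,14],[47,19],[49,0]]
[[0,11],[2,0],[14,9],[18,0],[35,16],[41,14],[47,19],[49,0]]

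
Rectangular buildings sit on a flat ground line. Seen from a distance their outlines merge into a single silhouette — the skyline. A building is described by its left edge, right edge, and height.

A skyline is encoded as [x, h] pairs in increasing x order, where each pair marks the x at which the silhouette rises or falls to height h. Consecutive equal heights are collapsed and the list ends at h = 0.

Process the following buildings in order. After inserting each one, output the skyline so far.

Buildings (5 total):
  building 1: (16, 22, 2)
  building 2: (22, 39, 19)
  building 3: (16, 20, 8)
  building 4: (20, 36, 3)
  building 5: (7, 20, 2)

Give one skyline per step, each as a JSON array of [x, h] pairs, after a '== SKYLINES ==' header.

== SKYLINES ==
[[16,2],[22,0]]
[[16,2],[22,19],[39,0]]
[[16,8],[20,2],[22,19],[39,0]]
[[16,8],[20,3],[22,19],[39,0]]
[[7,2],[16,8],[20,3],[22,19],[39,0]]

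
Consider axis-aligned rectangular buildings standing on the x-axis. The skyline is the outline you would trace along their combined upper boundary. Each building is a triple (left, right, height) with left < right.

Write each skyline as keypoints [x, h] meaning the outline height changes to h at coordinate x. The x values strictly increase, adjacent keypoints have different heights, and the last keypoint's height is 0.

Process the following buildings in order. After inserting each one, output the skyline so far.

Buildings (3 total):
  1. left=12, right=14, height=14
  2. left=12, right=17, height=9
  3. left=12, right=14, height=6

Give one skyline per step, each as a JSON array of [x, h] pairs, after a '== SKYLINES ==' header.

== SKYLINES ==
[[12,14],[14,0]]
[[12,14],[14,9],[17,0]]
[[12,14],[14,9],[17,0]]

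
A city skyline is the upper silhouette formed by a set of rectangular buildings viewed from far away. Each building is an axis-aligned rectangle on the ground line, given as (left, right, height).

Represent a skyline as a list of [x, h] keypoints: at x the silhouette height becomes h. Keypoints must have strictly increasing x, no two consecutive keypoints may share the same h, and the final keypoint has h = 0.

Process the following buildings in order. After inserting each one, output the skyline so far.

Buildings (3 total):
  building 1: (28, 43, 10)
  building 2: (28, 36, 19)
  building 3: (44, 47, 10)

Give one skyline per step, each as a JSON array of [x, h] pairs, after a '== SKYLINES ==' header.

== SKYLINES ==
[[28,10],[43,0]]
[[28,19],[36,10],[43,0]]
[[28,19],[36,10],[43,0],[44,10],[47,0]]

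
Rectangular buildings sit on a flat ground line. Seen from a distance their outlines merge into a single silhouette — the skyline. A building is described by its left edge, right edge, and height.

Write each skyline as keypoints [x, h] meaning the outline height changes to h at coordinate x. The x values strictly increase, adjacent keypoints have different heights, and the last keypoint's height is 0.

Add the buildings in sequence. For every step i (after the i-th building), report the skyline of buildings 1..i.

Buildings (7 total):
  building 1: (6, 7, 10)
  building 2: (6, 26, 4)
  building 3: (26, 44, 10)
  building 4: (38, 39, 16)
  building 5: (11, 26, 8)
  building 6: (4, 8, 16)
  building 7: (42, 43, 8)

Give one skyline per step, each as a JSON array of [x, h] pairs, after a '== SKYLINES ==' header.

== SKYLINES ==
[[6,10],[7,0]]
[[6,10],[7,4],[26,0]]
[[6,10],[7,4],[26,10],[44,0]]
[[6,10],[7,4],[26,10],[38,16],[39,10],[44,0]]
[[6,10],[7,4],[11,8],[26,10],[38,16],[39,10],[44,0]]
[[4,16],[8,4],[11,8],[26,10],[38,16],[39,10],[44,0]]
[[4,16],[8,4],[11,8],[26,10],[38,16],[39,10],[44,0]]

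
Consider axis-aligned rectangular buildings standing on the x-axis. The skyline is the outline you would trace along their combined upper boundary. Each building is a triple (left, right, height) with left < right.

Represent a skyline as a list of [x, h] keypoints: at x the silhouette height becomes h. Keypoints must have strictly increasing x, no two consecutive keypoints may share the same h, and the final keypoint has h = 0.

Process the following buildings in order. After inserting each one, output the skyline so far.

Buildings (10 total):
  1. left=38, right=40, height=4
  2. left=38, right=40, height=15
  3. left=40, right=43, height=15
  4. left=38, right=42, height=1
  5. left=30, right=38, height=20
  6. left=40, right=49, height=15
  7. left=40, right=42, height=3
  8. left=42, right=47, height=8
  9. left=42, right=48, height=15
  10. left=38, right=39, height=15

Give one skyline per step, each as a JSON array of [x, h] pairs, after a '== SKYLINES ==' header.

== SKYLINES ==
[[38,4],[40,0]]
[[38,15],[40,0]]
[[38,15],[43,0]]
[[38,15],[43,0]]
[[30,20],[38,15],[43,0]]
[[30,20],[38,15],[49,0]]
[[30,20],[38,15],[49,0]]
[[30,20],[38,15],[49,0]]
[[30,20],[38,15],[49,0]]
[[30,20],[38,15],[49,0]]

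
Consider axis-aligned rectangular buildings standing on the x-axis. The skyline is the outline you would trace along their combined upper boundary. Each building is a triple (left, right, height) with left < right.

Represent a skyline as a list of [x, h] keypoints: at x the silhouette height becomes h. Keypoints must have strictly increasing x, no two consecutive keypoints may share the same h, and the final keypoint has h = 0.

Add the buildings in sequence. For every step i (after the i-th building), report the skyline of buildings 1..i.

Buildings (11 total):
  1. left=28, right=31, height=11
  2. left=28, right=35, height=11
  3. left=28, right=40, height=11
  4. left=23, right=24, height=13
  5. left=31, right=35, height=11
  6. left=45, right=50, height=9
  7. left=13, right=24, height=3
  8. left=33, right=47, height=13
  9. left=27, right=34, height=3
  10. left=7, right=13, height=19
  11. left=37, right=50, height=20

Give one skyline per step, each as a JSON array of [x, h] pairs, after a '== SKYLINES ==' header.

== SKYLINES ==
[[28,11],[31,0]]
[[28,11],[35,0]]
[[28,11],[40,0]]
[[23,13],[24,0],[28,11],[40,0]]
[[23,13],[24,0],[28,11],[40,0]]
[[23,13],[24,0],[28,11],[40,0],[45,9],[50,0]]
[[13,3],[23,13],[24,0],[28,11],[40,0],[45,9],[50,0]]
[[13,3],[23,13],[24,0],[28,11],[33,13],[47,9],[50,0]]
[[13,3],[23,13],[24,0],[27,3],[28,11],[33,13],[47,9],[50,0]]
[[7,19],[13,3],[23,13],[24,0],[27,3],[28,11],[33,13],[47,9],[50,0]]
[[7,19],[13,3],[23,13],[24,0],[27,3],[28,11],[33,13],[37,20],[50,0]]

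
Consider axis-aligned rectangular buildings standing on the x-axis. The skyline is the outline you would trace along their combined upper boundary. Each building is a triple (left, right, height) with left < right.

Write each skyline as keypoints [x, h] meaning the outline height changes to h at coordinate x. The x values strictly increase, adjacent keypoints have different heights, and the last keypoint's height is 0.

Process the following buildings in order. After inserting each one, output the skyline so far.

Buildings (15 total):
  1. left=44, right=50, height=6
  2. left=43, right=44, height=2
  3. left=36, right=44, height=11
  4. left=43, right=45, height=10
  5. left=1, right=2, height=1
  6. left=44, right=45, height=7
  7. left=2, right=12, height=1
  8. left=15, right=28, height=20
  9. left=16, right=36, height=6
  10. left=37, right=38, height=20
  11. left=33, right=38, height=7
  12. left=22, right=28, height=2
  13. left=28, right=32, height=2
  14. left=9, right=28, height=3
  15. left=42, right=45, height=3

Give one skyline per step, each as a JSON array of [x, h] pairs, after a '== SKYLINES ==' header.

== SKYLINES ==
[[44,6],[50,0]]
[[43,2],[44,6],[50,0]]
[[36,11],[44,6],[50,0]]
[[36,11],[44,10],[45,6],[50,0]]
[[1,1],[2,0],[36,11],[44,10],[45,6],[50,0]]
[[1,1],[2,0],[36,11],[44,10],[45,6],[50,0]]
[[1,1],[12,0],[36,11],[44,10],[45,6],[50,0]]
[[1,1],[12,0],[15,20],[28,0],[36,11],[44,10],[45,6],[50,0]]
[[1,1],[12,0],[15,20],[28,6],[36,11],[44,10],[45,6],[50,0]]
[[1,1],[12,0],[15,20],[28,6],[36,11],[37,20],[38,11],[44,10],[45,6],[50,0]]
[[1,1],[12,0],[15,20],[28,6],[33,7],[36,11],[37,20],[38,11],[44,10],[45,6],[50,0]]
[[1,1],[12,0],[15,20],[28,6],[33,7],[36,11],[37,20],[38,11],[44,10],[45,6],[50,0]]
[[1,1],[12,0],[15,20],[28,6],[33,7],[36,11],[37,20],[38,11],[44,10],[45,6],[50,0]]
[[1,1],[9,3],[15,20],[28,6],[33,7],[36,11],[37,20],[38,11],[44,10],[45,6],[50,0]]
[[1,1],[9,3],[15,20],[28,6],[33,7],[36,11],[37,20],[38,11],[44,10],[45,6],[50,0]]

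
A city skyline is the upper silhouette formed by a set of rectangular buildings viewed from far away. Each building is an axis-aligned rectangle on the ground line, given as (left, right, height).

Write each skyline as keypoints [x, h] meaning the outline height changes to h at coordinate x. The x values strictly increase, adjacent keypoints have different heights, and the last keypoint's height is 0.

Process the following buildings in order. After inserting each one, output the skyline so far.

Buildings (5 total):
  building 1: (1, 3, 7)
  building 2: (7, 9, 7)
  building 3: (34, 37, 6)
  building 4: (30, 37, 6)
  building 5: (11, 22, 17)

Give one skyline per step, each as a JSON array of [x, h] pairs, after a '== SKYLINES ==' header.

== SKYLINES ==
[[1,7],[3,0]]
[[1,7],[3,0],[7,7],[9,0]]
[[1,7],[3,0],[7,7],[9,0],[34,6],[37,0]]
[[1,7],[3,0],[7,7],[9,0],[30,6],[37,0]]
[[1,7],[3,0],[7,7],[9,0],[11,17],[22,0],[30,6],[37,0]]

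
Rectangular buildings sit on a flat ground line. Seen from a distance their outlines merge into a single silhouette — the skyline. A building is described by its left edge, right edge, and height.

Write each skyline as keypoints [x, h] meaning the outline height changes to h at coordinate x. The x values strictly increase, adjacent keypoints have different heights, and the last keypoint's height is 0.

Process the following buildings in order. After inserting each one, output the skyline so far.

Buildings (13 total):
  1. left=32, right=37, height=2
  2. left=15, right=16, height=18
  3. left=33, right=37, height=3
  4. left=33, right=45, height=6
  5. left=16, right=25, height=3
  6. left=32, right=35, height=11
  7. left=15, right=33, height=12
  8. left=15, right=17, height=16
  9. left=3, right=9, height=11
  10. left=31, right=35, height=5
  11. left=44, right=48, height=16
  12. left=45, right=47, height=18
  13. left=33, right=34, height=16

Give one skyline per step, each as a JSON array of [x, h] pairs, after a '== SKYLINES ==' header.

== SKYLINES ==
[[32,2],[37,0]]
[[15,18],[16,0],[32,2],[37,0]]
[[15,18],[16,0],[32,2],[33,3],[37,0]]
[[15,18],[16,0],[32,2],[33,6],[45,0]]
[[15,18],[16,3],[25,0],[32,2],[33,6],[45,0]]
[[15,18],[16,3],[25,0],[32,11],[35,6],[45,0]]
[[15,18],[16,12],[33,11],[35,6],[45,0]]
[[15,18],[16,16],[17,12],[33,11],[35,6],[45,0]]
[[3,11],[9,0],[15,18],[16,16],[17,12],[33,11],[35,6],[45,0]]
[[3,11],[9,0],[15,18],[16,16],[17,12],[33,11],[35,6],[45,0]]
[[3,11],[9,0],[15,18],[16,16],[17,12],[33,11],[35,6],[44,16],[48,0]]
[[3,11],[9,0],[15,18],[16,16],[17,12],[33,11],[35,6],[44,16],[45,18],[47,16],[48,0]]
[[3,11],[9,0],[15,18],[16,16],[17,12],[33,16],[34,11],[35,6],[44,16],[45,18],[47,16],[48,0]]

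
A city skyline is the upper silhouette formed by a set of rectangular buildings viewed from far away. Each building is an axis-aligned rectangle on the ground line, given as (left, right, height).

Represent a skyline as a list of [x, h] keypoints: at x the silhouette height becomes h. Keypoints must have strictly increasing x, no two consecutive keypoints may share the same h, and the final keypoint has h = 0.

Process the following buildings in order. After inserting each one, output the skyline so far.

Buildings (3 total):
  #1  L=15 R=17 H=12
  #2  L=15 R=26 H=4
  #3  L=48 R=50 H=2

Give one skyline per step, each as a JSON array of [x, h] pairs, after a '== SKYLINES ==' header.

== SKYLINES ==
[[15,12],[17,0]]
[[15,12],[17,4],[26,0]]
[[15,12],[17,4],[26,0],[48,2],[50,0]]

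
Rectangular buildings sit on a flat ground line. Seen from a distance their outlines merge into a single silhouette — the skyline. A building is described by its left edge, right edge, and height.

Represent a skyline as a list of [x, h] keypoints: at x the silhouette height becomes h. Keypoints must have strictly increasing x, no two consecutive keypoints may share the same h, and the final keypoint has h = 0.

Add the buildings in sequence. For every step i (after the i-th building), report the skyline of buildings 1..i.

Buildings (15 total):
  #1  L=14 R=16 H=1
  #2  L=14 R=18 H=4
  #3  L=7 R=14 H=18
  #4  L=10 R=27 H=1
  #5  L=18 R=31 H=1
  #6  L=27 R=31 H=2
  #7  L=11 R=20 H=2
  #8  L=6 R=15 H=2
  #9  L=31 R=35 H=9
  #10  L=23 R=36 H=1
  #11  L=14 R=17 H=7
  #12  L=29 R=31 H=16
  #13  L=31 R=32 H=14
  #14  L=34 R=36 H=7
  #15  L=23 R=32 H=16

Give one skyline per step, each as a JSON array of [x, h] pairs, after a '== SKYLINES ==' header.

== SKYLINES ==
[[14,1],[16,0]]
[[14,4],[18,0]]
[[7,18],[14,4],[18,0]]
[[7,18],[14,4],[18,1],[27,0]]
[[7,18],[14,4],[18,1],[31,0]]
[[7,18],[14,4],[18,1],[27,2],[31,0]]
[[7,18],[14,4],[18,2],[20,1],[27,2],[31,0]]
[[6,2],[7,18],[14,4],[18,2],[20,1],[27,2],[31,0]]
[[6,2],[7,18],[14,4],[18,2],[20,1],[27,2],[31,9],[35,0]]
[[6,2],[7,18],[14,4],[18,2],[20,1],[27,2],[31,9],[35,1],[36,0]]
[[6,2],[7,18],[14,7],[17,4],[18,2],[20,1],[27,2],[31,9],[35,1],[36,0]]
[[6,2],[7,18],[14,7],[17,4],[18,2],[20,1],[27,2],[29,16],[31,9],[35,1],[36,0]]
[[6,2],[7,18],[14,7],[17,4],[18,2],[20,1],[27,2],[29,16],[31,14],[32,9],[35,1],[36,0]]
[[6,2],[7,18],[14,7],[17,4],[18,2],[20,1],[27,2],[29,16],[31,14],[32,9],[35,7],[36,0]]
[[6,2],[7,18],[14,7],[17,4],[18,2],[20,1],[23,16],[32,9],[35,7],[36,0]]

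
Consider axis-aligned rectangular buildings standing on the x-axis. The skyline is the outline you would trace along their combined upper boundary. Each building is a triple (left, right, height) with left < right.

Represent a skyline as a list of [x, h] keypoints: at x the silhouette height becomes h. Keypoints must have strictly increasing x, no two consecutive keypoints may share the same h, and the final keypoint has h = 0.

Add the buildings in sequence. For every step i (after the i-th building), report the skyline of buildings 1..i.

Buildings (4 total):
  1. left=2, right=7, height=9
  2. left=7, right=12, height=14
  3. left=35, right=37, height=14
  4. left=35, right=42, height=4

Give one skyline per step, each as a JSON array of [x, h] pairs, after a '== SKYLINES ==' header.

== SKYLINES ==
[[2,9],[7,0]]
[[2,9],[7,14],[12,0]]
[[2,9],[7,14],[12,0],[35,14],[37,0]]
[[2,9],[7,14],[12,0],[35,14],[37,4],[42,0]]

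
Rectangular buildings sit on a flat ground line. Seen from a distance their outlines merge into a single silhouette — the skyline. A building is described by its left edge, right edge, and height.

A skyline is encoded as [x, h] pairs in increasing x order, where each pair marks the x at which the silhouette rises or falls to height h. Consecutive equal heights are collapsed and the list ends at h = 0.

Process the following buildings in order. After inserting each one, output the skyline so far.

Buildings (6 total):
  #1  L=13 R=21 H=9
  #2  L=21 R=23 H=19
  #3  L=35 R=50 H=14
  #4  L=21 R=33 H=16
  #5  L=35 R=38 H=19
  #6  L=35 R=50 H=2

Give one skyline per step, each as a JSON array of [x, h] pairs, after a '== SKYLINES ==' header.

== SKYLINES ==
[[13,9],[21,0]]
[[13,9],[21,19],[23,0]]
[[13,9],[21,19],[23,0],[35,14],[50,0]]
[[13,9],[21,19],[23,16],[33,0],[35,14],[50,0]]
[[13,9],[21,19],[23,16],[33,0],[35,19],[38,14],[50,0]]
[[13,9],[21,19],[23,16],[33,0],[35,19],[38,14],[50,0]]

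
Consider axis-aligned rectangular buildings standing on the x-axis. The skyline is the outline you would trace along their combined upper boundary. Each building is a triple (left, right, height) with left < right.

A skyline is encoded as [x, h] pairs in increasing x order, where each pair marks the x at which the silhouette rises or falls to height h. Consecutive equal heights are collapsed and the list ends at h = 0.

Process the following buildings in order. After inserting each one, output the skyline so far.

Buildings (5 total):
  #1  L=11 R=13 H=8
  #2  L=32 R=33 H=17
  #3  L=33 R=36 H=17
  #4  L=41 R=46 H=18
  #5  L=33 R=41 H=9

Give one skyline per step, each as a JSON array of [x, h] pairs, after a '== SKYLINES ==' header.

== SKYLINES ==
[[11,8],[13,0]]
[[11,8],[13,0],[32,17],[33,0]]
[[11,8],[13,0],[32,17],[36,0]]
[[11,8],[13,0],[32,17],[36,0],[41,18],[46,0]]
[[11,8],[13,0],[32,17],[36,9],[41,18],[46,0]]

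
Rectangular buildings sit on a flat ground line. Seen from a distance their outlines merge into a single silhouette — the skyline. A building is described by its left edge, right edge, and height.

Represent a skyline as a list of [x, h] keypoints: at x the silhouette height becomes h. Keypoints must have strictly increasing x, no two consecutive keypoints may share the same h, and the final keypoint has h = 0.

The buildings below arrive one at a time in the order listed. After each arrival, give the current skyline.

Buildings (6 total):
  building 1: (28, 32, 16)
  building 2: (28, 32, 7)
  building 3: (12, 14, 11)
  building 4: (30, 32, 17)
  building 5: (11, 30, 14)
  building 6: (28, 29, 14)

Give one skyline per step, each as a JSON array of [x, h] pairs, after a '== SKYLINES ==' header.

== SKYLINES ==
[[28,16],[32,0]]
[[28,16],[32,0]]
[[12,11],[14,0],[28,16],[32,0]]
[[12,11],[14,0],[28,16],[30,17],[32,0]]
[[11,14],[28,16],[30,17],[32,0]]
[[11,14],[28,16],[30,17],[32,0]]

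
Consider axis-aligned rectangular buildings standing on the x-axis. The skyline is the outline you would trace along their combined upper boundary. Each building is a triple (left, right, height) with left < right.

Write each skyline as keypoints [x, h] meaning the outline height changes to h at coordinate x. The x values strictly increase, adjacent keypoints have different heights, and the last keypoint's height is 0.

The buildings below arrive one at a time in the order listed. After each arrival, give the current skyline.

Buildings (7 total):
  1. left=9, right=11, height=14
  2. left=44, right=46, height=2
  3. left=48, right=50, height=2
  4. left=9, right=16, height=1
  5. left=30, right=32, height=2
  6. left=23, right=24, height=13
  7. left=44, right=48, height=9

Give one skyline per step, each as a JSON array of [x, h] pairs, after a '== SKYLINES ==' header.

== SKYLINES ==
[[9,14],[11,0]]
[[9,14],[11,0],[44,2],[46,0]]
[[9,14],[11,0],[44,2],[46,0],[48,2],[50,0]]
[[9,14],[11,1],[16,0],[44,2],[46,0],[48,2],[50,0]]
[[9,14],[11,1],[16,0],[30,2],[32,0],[44,2],[46,0],[48,2],[50,0]]
[[9,14],[11,1],[16,0],[23,13],[24,0],[30,2],[32,0],[44,2],[46,0],[48,2],[50,0]]
[[9,14],[11,1],[16,0],[23,13],[24,0],[30,2],[32,0],[44,9],[48,2],[50,0]]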